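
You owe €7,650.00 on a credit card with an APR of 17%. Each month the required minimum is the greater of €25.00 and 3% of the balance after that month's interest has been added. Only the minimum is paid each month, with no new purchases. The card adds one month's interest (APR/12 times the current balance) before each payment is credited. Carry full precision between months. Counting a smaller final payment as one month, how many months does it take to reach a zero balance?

Monthly rate r = 17%/12 = 1.41667% = 0.0141667.
While 3% of the post-interest balance exceeds €25.00, each month B ← (B·(1+r))·(1 − 0.03), i.e. B shrinks by the factor (1+r)·0.97 = 0.98374.
This holds for months 1–137. Entering month 138 the balance is €809.78; 3% of the post-interest balance is now below €25.00, so the flat €25.00 minimum applies from here.
From month 138 a fixed €25.00 at rate r clears €809.78 in 44 more payments. Total: 137 + 44 = 181 months.

181 months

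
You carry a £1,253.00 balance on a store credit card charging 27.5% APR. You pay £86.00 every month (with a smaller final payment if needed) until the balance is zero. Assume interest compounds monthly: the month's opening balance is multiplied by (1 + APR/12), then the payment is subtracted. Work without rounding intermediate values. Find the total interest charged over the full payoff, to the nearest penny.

Monthly rate r = 27.5%/12 = 2.29167% = 0.0229167.
Payoff takes n = ⌈−ln(1 − rB₀/P)/ln(1+r)⌉ = ⌈17.932⌉ = 18 payments; the last is £80.20.
Total paid = 17·£86.00 + £80.20 = £1,542.20.
Total interest = total paid − principal = £1,542.20 − £1,253.00 = £289.20.

£289.20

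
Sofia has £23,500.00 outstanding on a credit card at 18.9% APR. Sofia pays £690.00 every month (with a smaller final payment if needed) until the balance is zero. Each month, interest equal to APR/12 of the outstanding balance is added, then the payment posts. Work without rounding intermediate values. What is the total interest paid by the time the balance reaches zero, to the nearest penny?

£10,444.44

Monthly rate r = 18.9%/12 = 1.575% = 0.01575.
Payoff takes n = ⌈−ln(1 − rB₀/P)/ln(1+r)⌉ = ⌈49.194⌉ = 50 payments; the last is £134.44.
Total paid = 49·£690.00 + £134.44 = £33,944.44.
Total interest = total paid − principal = £33,944.44 − £23,500.00 = £10,444.44.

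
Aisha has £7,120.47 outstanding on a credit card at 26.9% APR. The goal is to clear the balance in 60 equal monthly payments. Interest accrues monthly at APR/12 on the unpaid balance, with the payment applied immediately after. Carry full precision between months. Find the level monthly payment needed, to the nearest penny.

£217.00

Monthly rate r = 26.9%/12 = 2.24167% = 0.0224167.
Level-payment amortization: P = B₀·r / (1 − (1+r)^(−n)) = 7120.47·0.0224167 / (1 − 1.02242^(−60)).
Denominator 1 − (1+r)^(−60) = 0.735561445.
P = 159.617 / 0.735561445 ≈ 217.00.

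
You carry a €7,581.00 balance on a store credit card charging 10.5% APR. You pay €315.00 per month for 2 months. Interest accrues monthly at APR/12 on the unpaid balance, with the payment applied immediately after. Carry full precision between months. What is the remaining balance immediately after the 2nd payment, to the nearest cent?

Monthly rate r = 10.5%/12 = 0.875% = 0.00875.
Each month: B ← B·(1+r) − €315.00.
Month 1: interest €66.33; balance after payment €7,332.33.
Month 2: interest €64.16; balance after payment €7,081.49.

€7,081.49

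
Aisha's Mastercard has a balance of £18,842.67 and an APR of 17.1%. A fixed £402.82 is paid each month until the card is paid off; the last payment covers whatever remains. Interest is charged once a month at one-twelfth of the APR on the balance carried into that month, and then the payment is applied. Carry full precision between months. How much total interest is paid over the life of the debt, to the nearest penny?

Monthly rate r = 17.1%/12 = 1.425% = 0.01425.
Payoff takes n = ⌈−ln(1 − rB₀/P)/ln(1+r)⌉ = ⌈77.623⌉ = 78 payments; the last is £251.74.
Total paid = 77·£402.82 + £251.74 = £31,268.88.
Total interest = total paid − principal = £31,268.88 − £18,842.67 = £12,426.21.

£12,426.21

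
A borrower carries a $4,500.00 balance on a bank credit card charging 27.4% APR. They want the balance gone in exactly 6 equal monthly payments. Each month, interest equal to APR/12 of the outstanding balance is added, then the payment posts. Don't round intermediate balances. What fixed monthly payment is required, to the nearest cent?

Monthly rate r = 27.4%/12 = 2.28333% = 0.0228333.
Level-payment amortization: P = B₀·r / (1 − (1+r)^(−n)) = 4500.00·0.0228333 / (1 − 1.02283^(−6)).
Denominator 1 − (1+r)^(−6) = 0.126685316.
P = 102.75 / 0.126685316 ≈ 811.06.

$811.06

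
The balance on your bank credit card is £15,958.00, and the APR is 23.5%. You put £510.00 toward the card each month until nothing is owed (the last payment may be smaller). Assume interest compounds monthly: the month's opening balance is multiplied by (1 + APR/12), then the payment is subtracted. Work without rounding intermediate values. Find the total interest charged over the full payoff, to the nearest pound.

Monthly rate r = 23.5%/12 = 1.95833% = 0.0195833.
Payoff takes n = ⌈−ln(1 − rB₀/P)/ln(1+r)⌉ = ⌈48.918⌉ = 49 payments; the last is £468.79.
Total paid = 48·£510.00 + £468.79 = £24,948.79.
Total interest = total paid − principal = £24,948.79 − £15,958.00 = £8,990.79.

£8,991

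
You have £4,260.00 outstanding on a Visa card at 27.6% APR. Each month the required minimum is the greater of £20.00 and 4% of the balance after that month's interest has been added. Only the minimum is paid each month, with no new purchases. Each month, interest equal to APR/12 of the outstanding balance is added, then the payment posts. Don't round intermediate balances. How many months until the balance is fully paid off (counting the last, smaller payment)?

Monthly rate r = 27.6%/12 = 2.3% = 0.023.
While 4% of the post-interest balance exceeds £20.00, each month B ← (B·(1+r))·(1 − 0.04), i.e. B shrinks by the factor (1+r)·0.96 = 0.98208.
This holds for months 1–120. Entering month 121 the balance is £486.44; 4% of the post-interest balance is now below £20.00, so the flat £20.00 minimum applies from here.
From month 121 a fixed £20.00 at rate r clears £486.44 in 37 more payments. Total: 120 + 37 = 157 months.

157 months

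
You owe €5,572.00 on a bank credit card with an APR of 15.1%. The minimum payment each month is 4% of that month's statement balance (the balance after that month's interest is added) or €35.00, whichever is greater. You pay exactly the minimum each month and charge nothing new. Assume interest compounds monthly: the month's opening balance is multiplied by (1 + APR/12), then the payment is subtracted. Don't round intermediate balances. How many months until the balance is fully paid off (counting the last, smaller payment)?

96 months

Monthly rate r = 15.1%/12 = 1.25833% = 0.0125833.
While 4% of the post-interest balance exceeds €35.00, each month B ← (B·(1+r))·(1 − 0.04), i.e. B shrinks by the factor (1+r)·0.96 = 0.97208.
This holds for months 1–66. Entering month 67 the balance is €859.69; 4% of the post-interest balance is now below €35.00, so the flat €35.00 minimum applies from here.
From month 67 a fixed €35.00 at rate r clears €859.69 in 30 more payments. Total: 66 + 30 = 96 months.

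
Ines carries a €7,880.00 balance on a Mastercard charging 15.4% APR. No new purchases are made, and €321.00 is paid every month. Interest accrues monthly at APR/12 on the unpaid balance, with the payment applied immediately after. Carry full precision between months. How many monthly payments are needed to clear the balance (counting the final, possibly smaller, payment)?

Monthly rate r = 15.4%/12 = 1.28333% = 0.0128333.
Recurrence: B ← B·(1+r) − €321.00.
Month 1: interest €101.13; balance after payment €7,660.13.
Month 2: interest €98.30; balance after payment €7,437.43.
Closed form: n = −ln(1 − rB₀/P)/ln(1+r) = −ln(0.68496)/ln(1.01283) ≈ 29.674, so the balance reaches zero during payment 30.

30 payments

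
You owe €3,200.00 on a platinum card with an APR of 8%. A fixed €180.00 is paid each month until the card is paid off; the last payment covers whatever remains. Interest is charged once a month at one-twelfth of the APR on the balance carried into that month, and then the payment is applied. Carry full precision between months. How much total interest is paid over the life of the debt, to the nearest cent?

€217.43

Monthly rate r = 8%/12 = 0.666667% = 0.00666667.
Payoff takes n = ⌈−ln(1 − rB₀/P)/ln(1+r)⌉ = ⌈18.986⌉ = 19 payments; the last is €177.43.
Total paid = 18·€180.00 + €177.43 = €3,417.43.
Total interest = total paid − principal = €3,417.43 − €3,200.00 = €217.43.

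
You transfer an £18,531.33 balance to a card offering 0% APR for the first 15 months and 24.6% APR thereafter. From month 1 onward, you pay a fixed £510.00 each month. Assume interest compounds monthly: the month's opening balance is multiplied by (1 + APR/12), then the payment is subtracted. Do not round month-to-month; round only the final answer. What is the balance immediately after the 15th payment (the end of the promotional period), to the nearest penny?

£10,881.33

Promo months 1–15 at r₀ = 0%/12 = 0; months 16+ at r₁ = 24.6%/12 = 0.0205.
After month 15 (no interest yet): B = £18,531.33 − 15·£510.00 = £10,881.33.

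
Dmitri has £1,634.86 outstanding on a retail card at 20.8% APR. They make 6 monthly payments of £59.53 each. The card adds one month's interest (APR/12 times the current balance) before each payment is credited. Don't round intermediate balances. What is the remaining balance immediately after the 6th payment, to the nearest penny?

£1,439.41

Monthly rate r = 20.8%/12 = 1.73333% = 0.0173333.
Each month: B ← B·(1+r) − £59.53.
Month 1: interest £28.34; balance after payment £1,603.67.
Month 2: interest £27.80; balance after payment £1,571.93.
Month 3: interest £27.25; balance after payment £1,539.65.
Month 4: interest £26.69; balance after payment £1,506.81.
Month 5: interest £26.12; balance after payment £1,473.40.
Month 6: interest £25.54; balance after payment £1,439.41.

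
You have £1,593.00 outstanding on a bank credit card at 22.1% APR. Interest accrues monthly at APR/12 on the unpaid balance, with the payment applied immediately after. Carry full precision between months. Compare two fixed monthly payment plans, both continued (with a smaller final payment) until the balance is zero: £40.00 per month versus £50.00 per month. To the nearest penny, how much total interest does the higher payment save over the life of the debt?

Monthly rate r = 22.1%/12 = 1.84167% = 0.0184167.
At £40.00/mo: n = ⌈−ln(1 − rB₀/P)/ln(1+r)⌉ = 73 payments (last £18.13); total interest = total paid − £1,593.00 = £1,305.13.
At £50.00/mo: 49 payments (last £21.36); total interest £828.36.
Interest saved = £1,305.13 − £828.36 = £476.77.

£476.77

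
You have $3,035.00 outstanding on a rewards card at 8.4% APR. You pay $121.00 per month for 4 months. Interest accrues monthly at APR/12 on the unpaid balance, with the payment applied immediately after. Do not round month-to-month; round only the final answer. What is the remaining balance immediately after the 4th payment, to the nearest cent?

Monthly rate r = 8.4%/12 = 0.7% = 0.007.
Each month: B ← B·(1+r) − $121.00.
Month 1: interest $21.25; balance after payment $2,935.24.
Month 2: interest $20.55; balance after payment $2,834.79.
Month 3: interest $19.84; balance after payment $2,733.64.
Month 4: interest $19.14; balance after payment $2,631.77.

$2,631.77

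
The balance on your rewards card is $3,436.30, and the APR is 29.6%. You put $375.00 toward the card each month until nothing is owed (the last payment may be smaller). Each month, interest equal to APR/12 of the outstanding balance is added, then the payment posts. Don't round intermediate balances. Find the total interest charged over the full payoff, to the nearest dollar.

$508

Monthly rate r = 29.6%/12 = 2.46667% = 0.0246667.
Payoff takes n = ⌈−ln(1 − rB₀/P)/ln(1+r)⌉ = ⌈10.515⌉ = 11 payments; the last is $194.30.
Total paid = 10·$375.00 + $194.30 = $3,944.30.
Total interest = total paid − principal = $3,944.30 − $3,436.30 = $508.00.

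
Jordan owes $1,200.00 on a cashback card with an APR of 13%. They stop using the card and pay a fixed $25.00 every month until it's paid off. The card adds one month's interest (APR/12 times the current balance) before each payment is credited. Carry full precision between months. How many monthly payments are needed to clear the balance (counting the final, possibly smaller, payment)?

Monthly rate r = 13%/12 = 1.08333% = 0.0108333.
Recurrence: B ← B·(1+r) − $25.00.
Month 1: interest $13.00; balance after payment $1,188.00.
Month 2: interest $12.87; balance after payment $1,175.87.
Closed form: n = −ln(1 − rB₀/P)/ln(1+r) = −ln(0.48)/ln(1.01083) ≈ 68.117, so the balance reaches zero during payment 69.

69 payments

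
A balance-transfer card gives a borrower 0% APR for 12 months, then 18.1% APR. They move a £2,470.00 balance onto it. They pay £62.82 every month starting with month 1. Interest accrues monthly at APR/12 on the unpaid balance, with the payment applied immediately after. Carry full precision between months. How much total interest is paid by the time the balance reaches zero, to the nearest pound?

£513

Promo months 1–12 at r₀ = 0%/12 = 0; months 13+ at r₁ = 18.1%/12 = 0.0150833.
After month 12 (no interest yet): B = £2,470.00 − 12·£62.82 = £1,716.16.
Then at r₁ with £62.82/mo: n₂ = −ln(1 − r₁·B/P)/ln(1+r₁) ≈ 35.48 → 36 more payments.
Total paid = 47·£62.82 + £30.12 = £2,982.66; interest = £2,982.66 − £2,470.00 = £512.66.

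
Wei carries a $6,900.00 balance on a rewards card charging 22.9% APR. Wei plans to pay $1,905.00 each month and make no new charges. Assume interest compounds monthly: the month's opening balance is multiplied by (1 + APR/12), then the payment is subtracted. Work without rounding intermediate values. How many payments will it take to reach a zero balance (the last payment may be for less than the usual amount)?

Monthly rate r = 22.9%/12 = 1.90833% = 0.0190833.
Recurrence: B ← B·(1+r) − $1,905.00.
Month 1: interest $131.67; balance after payment $5,126.68.
Month 2: interest $97.83; balance after payment $3,319.51.
Month 3: interest $63.35; balance after payment $1,477.86.
Month 4: interest $28.20; balance after payment $0.00.

4 payments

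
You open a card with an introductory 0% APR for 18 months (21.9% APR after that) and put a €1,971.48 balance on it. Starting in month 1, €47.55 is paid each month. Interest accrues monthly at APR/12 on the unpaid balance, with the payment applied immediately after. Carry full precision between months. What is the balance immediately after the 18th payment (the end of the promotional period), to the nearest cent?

€1,115.58

Promo months 1–18 at r₀ = 0%/12 = 0; months 19+ at r₁ = 21.9%/12 = 0.01825.
After month 18 (no interest yet): B = €1,971.48 − 18·€47.55 = €1,115.58.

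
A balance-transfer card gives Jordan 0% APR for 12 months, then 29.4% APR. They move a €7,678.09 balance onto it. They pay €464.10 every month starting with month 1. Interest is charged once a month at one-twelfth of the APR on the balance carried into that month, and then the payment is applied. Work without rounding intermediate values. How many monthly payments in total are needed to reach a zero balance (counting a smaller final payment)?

Promo months 1–12 at r₀ = 0%/12 = 0; months 13+ at r₁ = 29.4%/12 = 0.0245.
After month 12 (no interest yet): B = €7,678.09 − 12·€464.10 = €2,108.89.
Then at r₁ with €464.10/mo: n₂ = −ln(1 − r₁·B/P)/ln(1+r₁) ≈ 4.88 → 5 more payments.

17 months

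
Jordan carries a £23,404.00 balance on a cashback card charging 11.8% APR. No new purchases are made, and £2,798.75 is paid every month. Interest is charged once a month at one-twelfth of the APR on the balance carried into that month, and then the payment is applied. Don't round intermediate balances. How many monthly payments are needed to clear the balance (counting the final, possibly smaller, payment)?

Monthly rate r = 11.8%/12 = 0.983333% = 0.00983333.
Recurrence: B ← B·(1+r) − £2,798.75.
Month 1: interest £230.14; balance after payment £20,835.39.
Month 2: interest £204.88; balance after payment £18,241.52.
Closed form: n = −ln(1 − rB₀/P)/ln(1+r) = −ln(0.91777)/ln(1.00983) ≈ 8.769, so the balance reaches zero during payment 9.

9 payments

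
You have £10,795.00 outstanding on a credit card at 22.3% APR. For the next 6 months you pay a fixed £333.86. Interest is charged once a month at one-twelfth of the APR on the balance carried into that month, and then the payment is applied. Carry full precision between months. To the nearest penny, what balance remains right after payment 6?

Monthly rate r = 22.3%/12 = 1.85833% = 0.0185833.
Each month: B ← B·(1+r) − £333.86.
Month 1: interest £200.61; balance after payment £10,661.75.
Month 2: interest £198.13; balance after payment £10,526.02.
Month 3: interest £195.61; balance after payment £10,387.77.
Month 4: interest £193.04; balance after payment £10,246.95.
Month 5: interest £190.42; balance after payment £10,103.51.
Month 6: interest £187.76; balance after payment £9,957.40.

£9,957.40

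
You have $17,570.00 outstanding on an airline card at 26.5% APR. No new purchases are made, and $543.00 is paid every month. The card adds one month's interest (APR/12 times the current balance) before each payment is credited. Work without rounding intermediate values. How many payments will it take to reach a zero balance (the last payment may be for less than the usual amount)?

Monthly rate r = 26.5%/12 = 2.20833% = 0.0220833.
Recurrence: B ← B·(1+r) − $543.00.
Month 1: interest $388.00; balance after payment $17,415.00.
Month 2: interest $384.58; balance after payment $17,256.59.
Closed form: n = −ln(1 − rB₀/P)/ln(1+r) = −ln(0.28544)/ln(1.02208) ≈ 57.396, so the balance reaches zero during payment 58.

58 payments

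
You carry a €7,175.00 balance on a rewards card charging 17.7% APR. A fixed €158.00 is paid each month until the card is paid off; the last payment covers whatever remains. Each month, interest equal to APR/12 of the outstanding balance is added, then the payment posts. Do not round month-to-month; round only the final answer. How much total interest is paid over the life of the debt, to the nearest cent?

€4,782.52

Monthly rate r = 17.7%/12 = 1.475% = 0.01475.
Payoff takes n = ⌈−ln(1 − rB₀/P)/ln(1+r)⌉ = ⌈75.679⌉ = 76 payments; the last is €107.52.
Total paid = 75·€158.00 + €107.52 = €11,957.52.
Total interest = total paid − principal = €11,957.52 − €7,175.00 = €4,782.52.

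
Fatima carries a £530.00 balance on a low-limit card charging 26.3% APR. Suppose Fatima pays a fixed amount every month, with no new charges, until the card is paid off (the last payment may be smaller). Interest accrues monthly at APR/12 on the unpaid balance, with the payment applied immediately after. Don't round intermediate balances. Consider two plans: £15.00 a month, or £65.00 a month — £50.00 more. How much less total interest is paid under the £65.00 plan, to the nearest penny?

Monthly rate r = 26.3%/12 = 2.19167% = 0.0219167.
At £15.00/mo: n = ⌈−ln(1 − rB₀/P)/ln(1+r)⌉ = 69 payments (last £10.21); total interest = total paid − £530.00 = £500.21.
At £65.00/mo: 10 payments (last £5.31); total interest £60.31.
Interest saved = £500.21 − £60.31 = £439.90.

£439.90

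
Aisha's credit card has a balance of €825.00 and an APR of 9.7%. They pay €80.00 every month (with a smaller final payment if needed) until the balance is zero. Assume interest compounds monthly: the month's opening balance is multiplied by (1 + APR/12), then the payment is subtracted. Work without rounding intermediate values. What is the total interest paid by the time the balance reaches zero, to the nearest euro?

€40

Monthly rate r = 9.7%/12 = 0.808333% = 0.00808333.
Payoff takes n = ⌈−ln(1 − rB₀/P)/ln(1+r)⌉ = ⌈10.811⌉ = 11 payments; the last is €64.95.
Total paid = 10·€80.00 + €64.95 = €864.95.
Total interest = total paid − principal = €864.95 − €825.00 = €39.95.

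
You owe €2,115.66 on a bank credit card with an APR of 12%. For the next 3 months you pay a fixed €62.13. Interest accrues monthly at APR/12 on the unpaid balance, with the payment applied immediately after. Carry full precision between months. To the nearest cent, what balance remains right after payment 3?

€1,991.51

Monthly rate r = 12%/12 = 1% = 0.01.
Each month: B ← B·(1+r) − €62.13.
Month 1: interest €21.16; balance after payment €2,074.69.
Month 2: interest €20.75; balance after payment €2,033.30.
Month 3: interest €20.33; balance after payment €1,991.51.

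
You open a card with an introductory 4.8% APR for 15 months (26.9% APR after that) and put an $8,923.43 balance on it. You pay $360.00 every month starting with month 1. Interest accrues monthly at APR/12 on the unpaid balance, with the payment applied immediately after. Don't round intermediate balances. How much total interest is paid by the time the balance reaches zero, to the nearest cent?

Promo months 1–15 at r₀ = 4.8%/12 = 0.004; months 16+ at r₁ = 26.9%/12 = 0.0224167.
After month 15: iterate B ← B·(1+r₀) − $360.00 for 15 months → $3,920.24.
Then at r₁ with $360.00/mo: n₂ = −ln(1 − r₁·B/P)/ln(1+r₁) ≈ 12.62 → 13 more payments.
Total paid = 27·$360.00 + $225.46 = $9,945.46; interest = $9,945.46 − $8,923.43 = $1,022.03.

$1,022.03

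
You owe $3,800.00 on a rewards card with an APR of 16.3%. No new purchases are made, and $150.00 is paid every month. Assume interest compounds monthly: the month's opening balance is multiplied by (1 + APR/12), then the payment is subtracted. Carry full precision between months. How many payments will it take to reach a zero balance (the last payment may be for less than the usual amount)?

Monthly rate r = 16.3%/12 = 1.35833% = 0.0135833.
Recurrence: B ← B·(1+r) − $150.00.
Month 1: interest $51.62; balance after payment $3,701.62.
Month 2: interest $50.28; balance after payment $3,601.90.
Closed form: n = −ln(1 − rB₀/P)/ln(1+r) = −ln(0.65589)/ln(1.01358) ≈ 31.261, so the balance reaches zero during payment 32.

32 payments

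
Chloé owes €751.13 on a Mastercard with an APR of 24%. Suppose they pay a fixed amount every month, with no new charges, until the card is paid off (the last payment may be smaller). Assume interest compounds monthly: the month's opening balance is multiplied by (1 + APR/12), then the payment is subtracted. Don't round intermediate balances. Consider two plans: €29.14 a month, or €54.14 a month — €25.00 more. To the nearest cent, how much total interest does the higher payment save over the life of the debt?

Monthly rate r = 24%/12 = 2% = 0.02.
At €29.14/mo: n = ⌈−ln(1 − rB₀/P)/ln(1+r)⌉ = 37 payments (last €17.45); total interest = total paid − €751.13 = €315.36.
At €54.14/mo: 17 payments (last €22.45); total interest €137.56.
Interest saved = €315.36 − €137.56 = €177.80.

€177.80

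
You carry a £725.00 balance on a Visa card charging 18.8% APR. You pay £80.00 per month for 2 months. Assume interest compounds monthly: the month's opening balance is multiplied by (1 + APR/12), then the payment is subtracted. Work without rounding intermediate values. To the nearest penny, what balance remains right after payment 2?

Monthly rate r = 18.8%/12 = 1.56667% = 0.0156667.
Each month: B ← B·(1+r) − £80.00.
Month 1: interest £11.36; balance after payment £656.36.
Month 2: interest £10.28; balance after payment £586.64.

£586.64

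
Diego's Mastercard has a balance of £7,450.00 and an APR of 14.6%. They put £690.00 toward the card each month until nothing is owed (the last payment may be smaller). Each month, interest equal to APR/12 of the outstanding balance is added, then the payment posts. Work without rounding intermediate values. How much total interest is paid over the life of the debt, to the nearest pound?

£586

Monthly rate r = 14.6%/12 = 1.21667% = 0.0121667.
Payoff takes n = ⌈−ln(1 − rB₀/P)/ln(1+r)⌉ = ⌈11.646⌉ = 12 payments; the last is £446.35.
Total paid = 11·£690.00 + £446.35 = £8,036.35.
Total interest = total paid − principal = £8,036.35 − £7,450.00 = £586.35.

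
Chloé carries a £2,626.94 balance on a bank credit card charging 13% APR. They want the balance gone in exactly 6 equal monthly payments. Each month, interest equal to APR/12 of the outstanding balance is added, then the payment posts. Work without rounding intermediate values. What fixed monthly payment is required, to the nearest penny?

£454.57

Monthly rate r = 13%/12 = 1.08333% = 0.0108333.
Level-payment amortization: P = B₀·r / (1 − (1+r)^(−n)) = 2626.94·0.0108333 / (1 − 1.01083^(−6)).
Denominator 1 − (1+r)^(−6) = 0.0626049171.
P = 28.4585 / 0.0626049171 ≈ 454.57.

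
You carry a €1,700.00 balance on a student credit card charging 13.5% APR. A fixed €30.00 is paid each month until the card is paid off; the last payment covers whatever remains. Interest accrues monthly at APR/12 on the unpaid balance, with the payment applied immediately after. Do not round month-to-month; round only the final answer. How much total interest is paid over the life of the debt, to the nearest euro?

Monthly rate r = 13.5%/12 = 1.125% = 0.01125.
Payoff takes n = ⌈−ln(1 − rB₀/P)/ln(1+r)⌉ = ⌈90.705⌉ = 91 payments; the last is €21.18.
Total paid = 90·€30.00 + €21.18 = €2,721.18.
Total interest = total paid − principal = €2,721.18 − €1,700.00 = €1,021.18.

€1,021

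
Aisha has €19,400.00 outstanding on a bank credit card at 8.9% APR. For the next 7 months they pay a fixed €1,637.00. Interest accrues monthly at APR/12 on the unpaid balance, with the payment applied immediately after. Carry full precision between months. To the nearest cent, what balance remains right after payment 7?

€8,712.73

Monthly rate r = 8.9%/12 = 0.741667% = 0.00741667.
Each month: B ← B·(1+r) − €1,637.00.
Month 1: interest €143.88; balance after payment €17,906.88.
Month 2: interest €132.81; balance after payment €16,402.69.
Month 3: interest €121.65; balance after payment €14,887.35.
Month 4: interest €110.41; balance after payment €13,360.76.
Month 5: interest €99.09; balance after payment €11,822.85.
Month 6: interest €87.69; balance after payment €10,273.54.
Month 7: interest €76.20; balance after payment €8,712.73.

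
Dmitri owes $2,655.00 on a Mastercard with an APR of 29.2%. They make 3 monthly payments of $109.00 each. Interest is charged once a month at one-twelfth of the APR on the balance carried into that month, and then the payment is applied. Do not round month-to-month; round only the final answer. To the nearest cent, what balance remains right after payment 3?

Monthly rate r = 29.2%/12 = 2.43333% = 0.0243333.
Each month: B ← B·(1+r) − $109.00.
Month 1: interest $64.60; balance after payment $2,610.61.
Month 2: interest $63.52; balance after payment $2,565.13.
Month 3: interest $62.42; balance after payment $2,518.55.

$2,518.55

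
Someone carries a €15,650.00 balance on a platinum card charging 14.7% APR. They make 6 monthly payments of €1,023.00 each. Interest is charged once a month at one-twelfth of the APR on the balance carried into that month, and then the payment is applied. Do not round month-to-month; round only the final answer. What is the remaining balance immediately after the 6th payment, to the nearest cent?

Monthly rate r = 14.7%/12 = 1.225% = 0.01225.
Each month: B ← B·(1+r) − €1,023.00.
Month 1: interest €191.71; balance after payment €14,818.71.
Month 2: interest €181.53; balance after payment €13,977.24.
Month 3: interest €171.22; balance after payment €13,125.46.
Month 4: interest €160.79; balance after payment €12,263.25.
Month 5: interest €150.22; balance after payment €11,390.47.
Month 6: interest €139.53; balance after payment €10,507.01.

€10,507.01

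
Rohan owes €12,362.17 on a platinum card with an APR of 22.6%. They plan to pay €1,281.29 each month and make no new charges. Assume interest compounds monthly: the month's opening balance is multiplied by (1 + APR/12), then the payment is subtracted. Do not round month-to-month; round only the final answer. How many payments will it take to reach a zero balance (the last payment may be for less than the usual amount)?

Monthly rate r = 22.6%/12 = 1.88333% = 0.0188333.
Recurrence: B ← B·(1+r) − €1,281.29.
Month 1: interest €232.82; balance after payment €11,313.70.
Month 2: interest €213.07; balance after payment €10,245.49.
Closed form: n = −ln(1 − rB₀/P)/ln(1+r) = −ln(0.81829)/ln(1.01883) ≈ 10.748, so the balance reaches zero during payment 11.

11 payments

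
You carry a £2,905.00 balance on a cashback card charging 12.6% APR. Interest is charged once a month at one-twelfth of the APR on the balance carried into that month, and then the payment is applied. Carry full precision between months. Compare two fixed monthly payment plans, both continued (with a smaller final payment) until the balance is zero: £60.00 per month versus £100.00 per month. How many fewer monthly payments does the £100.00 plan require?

Monthly rate r = 12.6%/12 = 1.05% = 0.0105.
At £60.00/mo: n = ⌈−ln(1 − rB₀/P)/ln(1+r)⌉ = 68 payments (last £58.64); total interest = total paid − £2,905.00 = £1,173.64.
At £100.00/mo: 35 payments (last £83.75); total interest £578.75.
Payments saved = 68 − 35 = 33.

33 fewer payments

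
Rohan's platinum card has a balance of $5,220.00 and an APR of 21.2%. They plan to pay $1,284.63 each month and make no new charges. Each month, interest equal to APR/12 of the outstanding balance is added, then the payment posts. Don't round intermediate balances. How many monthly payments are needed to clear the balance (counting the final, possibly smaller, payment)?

5 payments

Monthly rate r = 21.2%/12 = 1.76667% = 0.0176667.
Recurrence: B ← B·(1+r) − $1,284.63.
Month 1: interest $92.22; balance after payment $4,027.59.
Month 2: interest $71.15; balance after payment $2,814.11.
Month 3: interest $49.72; balance after payment $1,579.20.
Month 4: interest $27.90; balance after payment $322.47.
Month 5: interest $5.70; balance after payment $0.00.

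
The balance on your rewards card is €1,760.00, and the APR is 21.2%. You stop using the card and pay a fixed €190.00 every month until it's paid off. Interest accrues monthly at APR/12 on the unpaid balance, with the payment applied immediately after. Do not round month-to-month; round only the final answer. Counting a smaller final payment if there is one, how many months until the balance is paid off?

11 payments

Monthly rate r = 21.2%/12 = 1.76667% = 0.0176667.
Recurrence: B ← B·(1+r) − €190.00.
Month 1: interest €31.09; balance after payment €1,601.09.
Month 2: interest €28.29; balance after payment €1,439.38.
Closed form: n = −ln(1 − rB₀/P)/ln(1+r) = −ln(0.83635)/ln(1.01767) ≈ 10.205, so the balance reaches zero during payment 11.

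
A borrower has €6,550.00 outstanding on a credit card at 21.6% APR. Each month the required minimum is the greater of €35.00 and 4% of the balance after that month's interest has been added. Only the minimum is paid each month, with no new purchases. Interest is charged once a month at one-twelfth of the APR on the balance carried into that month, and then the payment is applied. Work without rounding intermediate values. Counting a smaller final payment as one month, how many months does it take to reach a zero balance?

122 months

Monthly rate r = 21.6%/12 = 1.8% = 0.018.
While 4% of the post-interest balance exceeds €35.00, each month B ← (B·(1+r))·(1 − 0.04), i.e. B shrinks by the factor (1+r)·0.96 = 0.97728.
This holds for months 1–89. Entering month 90 the balance is €847.10; 4% of the post-interest balance is now below €35.00, so the flat €35.00 minimum applies from here.
From month 90 a fixed €35.00 at rate r clears €847.10 in 33 more payments. Total: 89 + 33 = 122 months.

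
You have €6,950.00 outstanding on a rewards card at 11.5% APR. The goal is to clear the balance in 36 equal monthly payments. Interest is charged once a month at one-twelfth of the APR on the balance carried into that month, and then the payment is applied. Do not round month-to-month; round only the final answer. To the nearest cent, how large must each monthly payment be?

€229.18

Monthly rate r = 11.5%/12 = 0.958333% = 0.00958333.
Level-payment amortization: P = B₀·r / (1 − (1+r)^(−n)) = 6950.00·0.00958333 / (1 − 1.00958^(−36)).
Denominator 1 − (1+r)^(−36) = 0.29061534.
P = 66.6042 / 0.29061534 ≈ 229.18.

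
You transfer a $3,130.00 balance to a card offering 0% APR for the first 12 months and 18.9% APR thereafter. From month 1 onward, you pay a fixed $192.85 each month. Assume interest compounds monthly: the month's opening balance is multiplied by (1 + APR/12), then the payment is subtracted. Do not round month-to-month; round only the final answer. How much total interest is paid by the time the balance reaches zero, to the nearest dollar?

Promo months 1–12 at r₀ = 0%/12 = 0; months 13+ at r₁ = 18.9%/12 = 0.01575.
After month 12 (no interest yet): B = $3,130.00 − 12·$192.85 = $815.80.
Then at r₁ with $192.85/mo: n₂ = −ln(1 − r₁·B/P)/ln(1+r₁) ≈ 4.41 → 5 more payments.
Total paid = 16·$192.85 + $79.84 = $3,165.44; interest = $3,165.44 − $3,130.00 = $35.44.

$35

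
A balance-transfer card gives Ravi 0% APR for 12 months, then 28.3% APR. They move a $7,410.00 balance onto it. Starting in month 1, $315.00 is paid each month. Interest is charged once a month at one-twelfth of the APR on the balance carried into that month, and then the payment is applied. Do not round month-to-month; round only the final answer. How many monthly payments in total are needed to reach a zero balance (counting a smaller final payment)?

26 months

Promo months 1–12 at r₀ = 0%/12 = 0; months 13+ at r₁ = 28.3%/12 = 0.0235833.
After month 12 (no interest yet): B = $7,410.00 − 12·$315.00 = $3,630.00.
Then at r₁ with $315.00/mo: n₂ = −ln(1 − r₁·B/P)/ln(1+r₁) ≈ 13.61 → 14 more payments.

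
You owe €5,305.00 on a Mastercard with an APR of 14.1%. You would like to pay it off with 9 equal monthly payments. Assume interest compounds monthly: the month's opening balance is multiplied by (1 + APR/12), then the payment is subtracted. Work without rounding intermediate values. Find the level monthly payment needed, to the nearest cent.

€624.61

Monthly rate r = 14.1%/12 = 1.175% = 0.01175.
Level-payment amortization: P = B₀·r / (1 − (1+r)^(−n)) = 5305.00·0.01175 / (1 − 1.01175^(−9)).
Denominator 1 − (1+r)^(−9) = 0.0997957014.
P = 62.3338 / 0.0997957014 ≈ 624.61.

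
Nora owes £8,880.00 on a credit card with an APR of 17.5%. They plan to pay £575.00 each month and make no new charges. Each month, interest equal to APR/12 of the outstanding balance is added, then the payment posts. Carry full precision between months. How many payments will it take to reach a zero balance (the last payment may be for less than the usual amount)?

Monthly rate r = 17.5%/12 = 1.45833% = 0.0145833.
Recurrence: B ← B·(1+r) − £575.00.
Month 1: interest £129.50; balance after payment £8,434.50.
Month 2: interest £123.00; balance after payment £7,982.50.
Closed form: n = −ln(1 − rB₀/P)/ln(1+r) = −ln(0.77478)/ln(1.01458) ≈ 17.625, so the balance reaches zero during payment 18.

18 payments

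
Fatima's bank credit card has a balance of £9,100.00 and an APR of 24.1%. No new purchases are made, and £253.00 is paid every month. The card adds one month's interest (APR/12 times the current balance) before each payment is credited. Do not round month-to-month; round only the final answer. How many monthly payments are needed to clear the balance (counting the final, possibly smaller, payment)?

Monthly rate r = 24.1%/12 = 2.00833% = 0.0200833.
Recurrence: B ← B·(1+r) − £253.00.
Month 1: interest £182.76; balance after payment £9,029.76.
Month 2: interest £181.35; balance after payment £8,958.11.
Closed form: n = −ln(1 − rB₀/P)/ln(1+r) = −ln(0.27764)/ln(1.02008) ≈ 64.445, so the balance reaches zero during payment 65.

65 months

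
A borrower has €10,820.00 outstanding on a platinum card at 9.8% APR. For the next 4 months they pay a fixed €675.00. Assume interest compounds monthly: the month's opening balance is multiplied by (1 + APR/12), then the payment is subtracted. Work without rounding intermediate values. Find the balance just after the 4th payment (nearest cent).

Monthly rate r = 9.8%/12 = 0.816667% = 0.00816667.
Each month: B ← B·(1+r) − €675.00.
Month 1: interest €88.36; balance after payment €10,233.36.
Month 2: interest €83.57; balance after payment €9,641.94.
Month 3: interest €78.74; balance after payment €9,045.68.
Month 4: interest €73.87; balance after payment €8,444.55.

€8,444.55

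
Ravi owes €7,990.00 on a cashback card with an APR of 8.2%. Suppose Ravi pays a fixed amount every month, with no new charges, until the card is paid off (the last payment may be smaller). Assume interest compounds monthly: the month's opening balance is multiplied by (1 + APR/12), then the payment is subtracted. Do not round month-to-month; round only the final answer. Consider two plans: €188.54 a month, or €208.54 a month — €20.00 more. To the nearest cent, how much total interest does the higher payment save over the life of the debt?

€170.14

Monthly rate r = 8.2%/12 = 0.683333% = 0.00683333.
At €188.54/mo: n = ⌈−ln(1 − rB₀/P)/ln(1+r)⌉ = 51 payments (last €38.90); total interest = total paid − €7,990.00 = €1,475.90.
At €208.54/mo: 45 payments (last €120.00); total interest €1,305.76.
Interest saved = €1,475.90 − €1,305.76 = €170.14.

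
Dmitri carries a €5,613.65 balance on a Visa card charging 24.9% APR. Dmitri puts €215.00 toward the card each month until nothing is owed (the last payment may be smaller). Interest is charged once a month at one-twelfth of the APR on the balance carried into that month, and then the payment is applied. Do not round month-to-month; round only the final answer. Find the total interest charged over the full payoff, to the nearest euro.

Monthly rate r = 24.9%/12 = 2.075% = 0.02075.
Payoff takes n = ⌈−ln(1 − rB₀/P)/ln(1+r)⌉ = ⌈37.999⌉ = 38 payments; the last is €214.80.
Total paid = 37·€215.00 + €214.80 = €8,169.80.
Total interest = total paid − principal = €8,169.80 − €5,613.65 = €2,556.15.

€2,556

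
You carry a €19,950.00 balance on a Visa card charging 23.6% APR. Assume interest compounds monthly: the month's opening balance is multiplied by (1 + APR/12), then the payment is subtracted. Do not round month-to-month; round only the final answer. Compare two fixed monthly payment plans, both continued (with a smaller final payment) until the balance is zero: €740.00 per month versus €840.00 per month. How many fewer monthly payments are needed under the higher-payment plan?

Monthly rate r = 23.6%/12 = 1.96667% = 0.0196667.
At €740.00/mo: n = ⌈−ln(1 − rB₀/P)/ln(1+r)⌉ = 39 payments (last €585.36); total interest = total paid − €19,950.00 = €8,755.36.
At €840.00/mo: 33 payments (last €267.69); total interest €7,197.69.
Payments saved = 39 − 33 = 6.

6 fewer payments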